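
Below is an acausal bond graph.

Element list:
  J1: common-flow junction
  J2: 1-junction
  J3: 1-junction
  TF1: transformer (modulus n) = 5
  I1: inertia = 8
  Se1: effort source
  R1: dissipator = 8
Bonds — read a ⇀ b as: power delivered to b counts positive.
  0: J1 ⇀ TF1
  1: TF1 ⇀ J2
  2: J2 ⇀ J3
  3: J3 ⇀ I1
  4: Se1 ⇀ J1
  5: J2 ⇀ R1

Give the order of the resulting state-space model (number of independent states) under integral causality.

b4 |J1  (source Se1 imposes e)
b0 |TF1  (J1 needs exactly one f-in)
b1 |J2  (through TF1, causality passes straight; one stroke at TF1)
b3 |I1  (I1 integral (f out))
b2 |J3  (common-f at J3 fixed by 3)
b5 |J2  (common-f at J2 fixed by 2)

1  (I1 all integral)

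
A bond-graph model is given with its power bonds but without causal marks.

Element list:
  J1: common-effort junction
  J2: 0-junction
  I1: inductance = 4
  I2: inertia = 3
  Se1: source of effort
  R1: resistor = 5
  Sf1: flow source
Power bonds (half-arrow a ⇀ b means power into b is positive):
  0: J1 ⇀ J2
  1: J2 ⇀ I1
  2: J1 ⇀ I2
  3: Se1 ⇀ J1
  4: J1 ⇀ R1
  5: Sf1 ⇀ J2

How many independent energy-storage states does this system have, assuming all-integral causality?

bond 3 |J1  (source Se1 imposes e)
bond 5 |Sf1  (Sf1: flow source, stroke at near end)
bond 0 |J2  (J1: bond 3 brought effort, rest push out)
bond 2 |I2  (0-jn J1 has e-setter on 3)
bond 4 |R1  (0-jn J1 has e-setter on 3)
bond 1 |I1  (0-jn J2 has e-setter on 0)

2  (I1, I2 all integral)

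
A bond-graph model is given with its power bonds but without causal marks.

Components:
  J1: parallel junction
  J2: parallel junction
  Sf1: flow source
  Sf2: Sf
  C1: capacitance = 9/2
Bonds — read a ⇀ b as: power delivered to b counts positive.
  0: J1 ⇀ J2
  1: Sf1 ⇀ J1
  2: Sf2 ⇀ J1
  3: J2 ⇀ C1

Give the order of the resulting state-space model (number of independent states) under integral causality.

1  (C1 all integral)

β1 stroke→Sf1  (Sf1 (Sf) sets flow on bond)
β2 stroke→Sf2  (Sf2: flow source, stroke at near end)
β0 stroke→J1  (only one effort-in slot at J1)
β3 stroke→J2  (J2 needs exactly one e-in)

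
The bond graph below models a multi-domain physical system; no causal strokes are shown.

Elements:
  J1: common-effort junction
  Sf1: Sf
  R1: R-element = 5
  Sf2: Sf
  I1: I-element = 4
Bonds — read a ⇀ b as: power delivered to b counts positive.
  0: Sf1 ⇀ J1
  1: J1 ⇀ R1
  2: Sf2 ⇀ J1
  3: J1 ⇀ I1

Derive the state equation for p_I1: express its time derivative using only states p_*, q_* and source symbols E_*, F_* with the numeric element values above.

dp_I1/dt = 5*F_Sf1 + 5*F_Sf2 - 5*p_I1/4

β0 |Sf1  (Sf1 (Sf) sets flow on bond)
β2 |Sf2  (Sf2 fixes flow; stroke at Sf2)
β3 |I1  (I1: I, integral causality)
β1 |J1  (only one effort-in slot at J1)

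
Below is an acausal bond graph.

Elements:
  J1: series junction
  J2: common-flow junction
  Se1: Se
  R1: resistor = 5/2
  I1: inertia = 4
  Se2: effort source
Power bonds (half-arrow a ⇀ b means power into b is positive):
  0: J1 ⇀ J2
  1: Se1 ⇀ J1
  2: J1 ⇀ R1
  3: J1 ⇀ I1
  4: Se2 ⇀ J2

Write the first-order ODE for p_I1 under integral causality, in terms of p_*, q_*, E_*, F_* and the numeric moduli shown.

dp_I1/dt = E_Se1 + E_Se2 - 5*p_I1/8

#1 →J1  (Se1 (Se) sets effort on bond)
#4 →J2  (Se2: effort source, stroke at far end)
#0 →J1  (J2 needs exactly one f-in)
#3 →I1  (I1 outputs flow p/I1)
#2 →J1  (J1 flow already set via bond 3)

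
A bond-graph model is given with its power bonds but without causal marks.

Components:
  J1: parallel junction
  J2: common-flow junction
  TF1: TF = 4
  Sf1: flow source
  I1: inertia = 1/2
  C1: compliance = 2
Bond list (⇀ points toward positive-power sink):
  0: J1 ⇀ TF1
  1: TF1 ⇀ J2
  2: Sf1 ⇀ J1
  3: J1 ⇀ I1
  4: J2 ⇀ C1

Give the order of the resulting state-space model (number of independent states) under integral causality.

2  (C1, I1 all integral)

β2 stroke at Sf1  (Sf1 (Sf) sets flow on bond)
β3 stroke at I1  (prefer integral on I1)
β0 stroke at J1  (only one effort-in slot at J1)
β1 stroke at TF1  (TF1: transformer flips bond 0)
β4 stroke at J2  (J2: bond 1 brought flow, rest push out)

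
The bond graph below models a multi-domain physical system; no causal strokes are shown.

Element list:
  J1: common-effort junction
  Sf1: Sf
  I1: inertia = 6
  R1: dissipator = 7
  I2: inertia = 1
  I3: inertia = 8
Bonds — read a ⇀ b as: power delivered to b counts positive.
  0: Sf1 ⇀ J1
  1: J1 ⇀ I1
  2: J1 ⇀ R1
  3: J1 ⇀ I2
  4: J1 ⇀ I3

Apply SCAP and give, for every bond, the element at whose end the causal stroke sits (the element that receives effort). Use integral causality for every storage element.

bond 0 →Sf1
bond 1 →I1
bond 2 →J1
bond 3 →I2
bond 4 →I3

#0 stroke at Sf1  (Sf1 (Sf) sets flow on bond)
#1 stroke at I1  (I1 integral (f out))
#3 stroke at I2  (prefer integral on I2)
#4 stroke at I3  (I3: I, integral causality)
#2 stroke at J1  (closing 0-jn rule on J1)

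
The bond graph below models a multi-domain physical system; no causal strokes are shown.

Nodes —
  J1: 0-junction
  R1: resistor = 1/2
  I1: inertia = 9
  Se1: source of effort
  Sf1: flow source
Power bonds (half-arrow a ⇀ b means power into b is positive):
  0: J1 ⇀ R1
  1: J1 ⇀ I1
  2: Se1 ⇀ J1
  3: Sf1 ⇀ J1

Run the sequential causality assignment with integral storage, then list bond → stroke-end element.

bond 2 |J1  (Se1: effort source, stroke at far end)
bond 3 |Sf1  (source Sf1 imposes f)
bond 0 |R1  (J1 effort already set via bond 2)
bond 1 |I1  (common-e at J1 fixed by 2)

b0 |R1
b1 |I1
b2 |J1
b3 |Sf1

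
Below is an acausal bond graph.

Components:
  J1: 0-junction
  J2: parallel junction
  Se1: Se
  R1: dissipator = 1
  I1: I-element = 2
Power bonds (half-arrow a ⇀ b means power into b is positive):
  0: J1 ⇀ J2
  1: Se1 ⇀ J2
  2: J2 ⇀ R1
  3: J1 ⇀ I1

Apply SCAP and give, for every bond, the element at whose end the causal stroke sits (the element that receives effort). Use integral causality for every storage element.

bond 1 |J2  (Se1 (Se) sets effort on bond)
bond 0 |J1  (J2: bond 1 brought effort, rest push out)
bond 2 |R1  (0-jn J2 has e-setter on 1)
bond 3 |I1  (J1: bond 0 brought effort, rest push out)

β0 stroke→J1
β1 stroke→J2
β2 stroke→R1
β3 stroke→I1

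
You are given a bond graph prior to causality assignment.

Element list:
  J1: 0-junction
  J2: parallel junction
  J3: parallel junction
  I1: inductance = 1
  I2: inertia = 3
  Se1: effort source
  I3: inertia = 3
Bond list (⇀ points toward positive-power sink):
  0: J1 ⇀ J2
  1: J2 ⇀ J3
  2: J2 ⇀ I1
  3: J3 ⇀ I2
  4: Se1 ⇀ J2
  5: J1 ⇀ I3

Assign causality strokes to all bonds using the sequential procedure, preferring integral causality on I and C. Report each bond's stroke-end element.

bond 0 →J1
bond 1 →J3
bond 2 →I1
bond 3 →I2
bond 4 →J2
bond 5 →I3

#4 →J2  (Se1: effort source, stroke at far end)
#0 →J1  (0-jn J2 has e-setter on 4)
#1 →J3  (0-jn J2 has e-setter on 4)
#2 →I1  (common-e at J2 fixed by 4)
#3 →I2  (J3: bond 1 brought effort, rest push out)
#5 →I3  (J1 effort already set via bond 0)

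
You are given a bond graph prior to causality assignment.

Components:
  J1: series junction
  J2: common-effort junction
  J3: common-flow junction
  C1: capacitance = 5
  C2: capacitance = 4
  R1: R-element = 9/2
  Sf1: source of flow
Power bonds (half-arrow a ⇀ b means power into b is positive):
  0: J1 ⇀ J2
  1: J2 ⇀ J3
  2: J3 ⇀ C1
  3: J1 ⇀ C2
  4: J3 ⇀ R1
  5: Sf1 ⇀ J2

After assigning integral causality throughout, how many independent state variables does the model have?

bond 5 stroke→Sf1  (Sf1 fixes flow; stroke at Sf1)
bond 2 stroke→J3  (C1 integral (e out))
bond 3 stroke→J1  (C2 outputs effort q/C2)
bond 0 stroke→J2  (J1: last free bond brings flow in)
bond 1 stroke→J3  (common-e at J2 fixed by 0)
bond 4 stroke→R1  (only one flow-in slot at J3)

2  (C1, C2 all integral)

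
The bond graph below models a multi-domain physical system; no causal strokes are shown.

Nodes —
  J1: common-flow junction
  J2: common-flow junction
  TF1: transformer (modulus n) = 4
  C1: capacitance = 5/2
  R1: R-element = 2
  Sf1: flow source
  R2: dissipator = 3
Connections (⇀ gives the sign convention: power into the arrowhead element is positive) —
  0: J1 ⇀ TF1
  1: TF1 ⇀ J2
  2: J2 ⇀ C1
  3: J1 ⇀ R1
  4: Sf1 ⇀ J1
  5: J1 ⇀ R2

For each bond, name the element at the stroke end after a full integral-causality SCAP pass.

bond 4 →Sf1  (Sf1 (Sf) sets flow on bond)
bond 0 →J1  (J1: bond 4 brought flow, rest push out)
bond 3 →J1  (J1 flow already set via bond 4)
bond 5 →J1  (J1: bond 4 brought flow, rest push out)
bond 1 →TF1  (TF TF1: opposite of bond 0)
bond 2 →J2  (J2: bond 1 brought flow, rest push out)

bond 0 →J1
bond 1 →TF1
bond 2 →J2
bond 3 →J1
bond 4 →Sf1
bond 5 →J1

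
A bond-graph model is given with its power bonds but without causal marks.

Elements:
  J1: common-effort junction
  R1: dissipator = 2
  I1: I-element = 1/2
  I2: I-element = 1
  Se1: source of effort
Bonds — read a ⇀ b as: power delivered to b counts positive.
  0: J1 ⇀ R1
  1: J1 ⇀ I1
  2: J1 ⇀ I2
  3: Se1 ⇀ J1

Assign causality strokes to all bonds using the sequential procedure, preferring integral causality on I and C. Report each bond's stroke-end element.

β0 →R1
β1 →I1
β2 →I2
β3 →J1

bond 3 stroke at J1  (Se1 (Se) sets effort on bond)
bond 0 stroke at R1  (0-jn J1 has e-setter on 3)
bond 1 stroke at I1  (0-jn J1 has e-setter on 3)
bond 2 stroke at I2  (J1 effort already set via bond 3)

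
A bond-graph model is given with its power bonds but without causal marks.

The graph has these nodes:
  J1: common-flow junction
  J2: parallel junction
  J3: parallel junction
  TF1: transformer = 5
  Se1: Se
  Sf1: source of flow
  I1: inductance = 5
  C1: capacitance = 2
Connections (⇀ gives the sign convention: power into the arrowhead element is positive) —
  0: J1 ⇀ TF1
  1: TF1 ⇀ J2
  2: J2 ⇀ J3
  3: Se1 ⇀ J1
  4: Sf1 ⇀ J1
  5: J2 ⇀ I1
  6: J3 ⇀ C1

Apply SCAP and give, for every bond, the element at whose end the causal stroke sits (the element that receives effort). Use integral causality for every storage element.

bond 3 |J1  (source Se1 imposes e)
bond 4 |Sf1  (Sf1 fixes flow; stroke at Sf1)
bond 0 |J1  (J1: bond 4 brought flow, rest push out)
bond 1 |TF1  (through TF1, causality passes straight; one stroke at TF1)
bond 5 |I1  (I1 outputs flow p/I1)
bond 2 |J2  (J2: last free bond brings effort in)
bond 6 |J3  (only one effort-in slot at J3)

b0 |J1
b1 |TF1
b2 |J2
b3 |J1
b4 |Sf1
b5 |I1
b6 |J3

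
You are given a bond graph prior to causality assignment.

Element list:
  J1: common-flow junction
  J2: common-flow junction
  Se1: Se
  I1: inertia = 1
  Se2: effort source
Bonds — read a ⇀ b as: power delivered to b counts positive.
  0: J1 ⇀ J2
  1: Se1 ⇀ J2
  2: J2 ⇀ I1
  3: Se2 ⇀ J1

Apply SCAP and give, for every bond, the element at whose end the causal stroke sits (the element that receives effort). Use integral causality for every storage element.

#1 stroke at J2  (Se1 fixes effort; stroke away)
#3 stroke at J1  (Se2 fixes effort; stroke away)
#0 stroke at J2  (closing 1-jn rule on J1)
#2 stroke at I1  (only one flow-in slot at J2)

b0 →J2
b1 →J2
b2 →I1
b3 →J1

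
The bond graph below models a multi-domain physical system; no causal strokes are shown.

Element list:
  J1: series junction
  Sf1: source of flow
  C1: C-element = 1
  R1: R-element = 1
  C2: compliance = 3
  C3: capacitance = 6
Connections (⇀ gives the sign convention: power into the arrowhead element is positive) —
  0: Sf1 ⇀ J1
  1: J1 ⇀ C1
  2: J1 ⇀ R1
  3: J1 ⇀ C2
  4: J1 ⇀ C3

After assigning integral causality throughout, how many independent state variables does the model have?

3  (C1, C2, C3 all integral)

#0 →Sf1  (source Sf1 imposes f)
#1 →J1  (J1: bond 0 brought flow, rest push out)
#2 →J1  (common-f at J1 fixed by 0)
#3 →J1  (1-jn J1 has f-setter on 0)
#4 →J1  (J1 flow already set via bond 0)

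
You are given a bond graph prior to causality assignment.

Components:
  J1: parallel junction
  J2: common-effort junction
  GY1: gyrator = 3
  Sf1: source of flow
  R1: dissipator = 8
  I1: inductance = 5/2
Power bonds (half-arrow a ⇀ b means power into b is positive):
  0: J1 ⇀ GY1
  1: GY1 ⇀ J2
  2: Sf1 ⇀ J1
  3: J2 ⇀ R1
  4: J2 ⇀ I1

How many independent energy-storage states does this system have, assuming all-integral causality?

b2 |Sf1  (Sf1: flow source, stroke at near end)
b0 |J1  (J1 needs exactly one e-in)
b1 |J2  (GY1 both-in/both-out from 0)
b3 |R1  (common-e at J2 fixed by 1)
b4 |I1  (0-jn J2 has e-setter on 1)

1  (I1 all integral)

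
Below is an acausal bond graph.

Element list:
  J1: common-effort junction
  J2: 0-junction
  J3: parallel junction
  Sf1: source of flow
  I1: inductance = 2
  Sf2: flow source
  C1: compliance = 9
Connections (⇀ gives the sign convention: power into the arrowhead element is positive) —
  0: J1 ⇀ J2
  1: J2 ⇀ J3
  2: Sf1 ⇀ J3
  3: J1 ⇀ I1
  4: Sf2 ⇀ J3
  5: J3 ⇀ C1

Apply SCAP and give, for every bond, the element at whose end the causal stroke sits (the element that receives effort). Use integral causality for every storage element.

β0 →J1
β1 →J2
β2 →Sf1
β3 →I1
β4 →Sf2
β5 →J3

bond 2 stroke at Sf1  (Sf1: flow source, stroke at near end)
bond 4 stroke at Sf2  (Sf2: flow source, stroke at near end)
bond 3 stroke at I1  (I1 integral (f out))
bond 0 stroke at J1  (J1: last free bond brings effort in)
bond 1 stroke at J2  (closing 0-jn rule on J2)
bond 5 stroke at J3  (J3 needs exactly one e-in)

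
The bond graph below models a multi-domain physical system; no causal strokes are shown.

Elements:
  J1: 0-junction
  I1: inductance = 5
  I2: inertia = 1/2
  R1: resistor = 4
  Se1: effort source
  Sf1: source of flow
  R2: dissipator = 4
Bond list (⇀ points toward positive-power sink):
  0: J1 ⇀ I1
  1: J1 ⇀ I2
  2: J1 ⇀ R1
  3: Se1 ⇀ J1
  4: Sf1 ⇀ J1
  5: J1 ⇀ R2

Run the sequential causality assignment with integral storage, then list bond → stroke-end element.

β3 |J1  (Se1 (Se) sets effort on bond)
β4 |Sf1  (source Sf1 imposes f)
β0 |I1  (0-jn J1 has e-setter on 3)
β1 |I2  (J1 effort already set via bond 3)
β2 |R1  (0-jn J1 has e-setter on 3)
β5 |R2  (0-jn J1 has e-setter on 3)

b0 stroke at I1
b1 stroke at I2
b2 stroke at R1
b3 stroke at J1
b4 stroke at Sf1
b5 stroke at R2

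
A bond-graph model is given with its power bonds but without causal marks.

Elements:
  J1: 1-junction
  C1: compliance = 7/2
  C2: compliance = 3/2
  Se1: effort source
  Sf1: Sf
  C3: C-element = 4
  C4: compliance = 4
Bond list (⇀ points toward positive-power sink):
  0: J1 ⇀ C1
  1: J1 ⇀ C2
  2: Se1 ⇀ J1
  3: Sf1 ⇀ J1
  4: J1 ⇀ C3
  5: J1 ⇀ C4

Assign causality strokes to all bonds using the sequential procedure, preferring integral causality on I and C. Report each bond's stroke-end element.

#2 stroke at J1  (source Se1 imposes e)
#3 stroke at Sf1  (Sf1 fixes flow; stroke at Sf1)
#0 stroke at J1  (J1: bond 3 brought flow, rest push out)
#1 stroke at J1  (1-jn J1 has f-setter on 3)
#4 stroke at J1  (1-jn J1 has f-setter on 3)
#5 stroke at J1  (J1 flow already set via bond 3)

bond 0 →J1
bond 1 →J1
bond 2 →J1
bond 3 →Sf1
bond 4 →J1
bond 5 →J1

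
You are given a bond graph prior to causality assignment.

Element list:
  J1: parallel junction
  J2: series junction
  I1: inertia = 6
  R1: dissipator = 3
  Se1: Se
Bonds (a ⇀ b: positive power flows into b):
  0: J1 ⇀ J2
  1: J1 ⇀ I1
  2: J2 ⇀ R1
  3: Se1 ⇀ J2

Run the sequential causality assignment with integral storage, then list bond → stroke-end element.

#3 stroke→J2  (Se1 (Se) sets effort on bond)
#1 stroke→I1  (I1: I, integral causality)
#0 stroke→J1  (only one effort-in slot at J1)
#2 stroke→J2  (1-jn J2 has f-setter on 0)

bond 0 |J1
bond 1 |I1
bond 2 |J2
bond 3 |J2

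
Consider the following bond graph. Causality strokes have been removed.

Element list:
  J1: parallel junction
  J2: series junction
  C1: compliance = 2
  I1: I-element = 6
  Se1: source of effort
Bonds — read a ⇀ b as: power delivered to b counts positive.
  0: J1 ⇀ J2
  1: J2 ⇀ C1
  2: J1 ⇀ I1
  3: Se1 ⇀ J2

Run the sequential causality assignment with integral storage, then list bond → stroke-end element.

bond 3 stroke→J2  (Se1: effort source, stroke at far end)
bond 1 stroke→J2  (prefer integral on C1)
bond 0 stroke→J1  (closing 1-jn rule on J2)
bond 2 stroke→I1  (J1: bond 0 brought effort, rest push out)

β0 stroke→J1
β1 stroke→J2
β2 stroke→I1
β3 stroke→J2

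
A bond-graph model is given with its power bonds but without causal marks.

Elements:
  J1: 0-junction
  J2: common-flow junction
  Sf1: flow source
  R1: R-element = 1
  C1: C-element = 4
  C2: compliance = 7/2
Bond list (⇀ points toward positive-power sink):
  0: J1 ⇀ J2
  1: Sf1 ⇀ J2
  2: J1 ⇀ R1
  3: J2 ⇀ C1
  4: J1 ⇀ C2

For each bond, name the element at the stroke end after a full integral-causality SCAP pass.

bond 0 stroke→J2
bond 1 stroke→Sf1
bond 2 stroke→R1
bond 3 stroke→J2
bond 4 stroke→J1

b1 →Sf1  (source Sf1 imposes f)
b0 →J2  (J2 flow already set via bond 1)
b3 →J2  (common-f at J2 fixed by 1)
b4 →J1  (C2 outputs effort q/C2)
b2 →R1  (J1: bond 4 brought effort, rest push out)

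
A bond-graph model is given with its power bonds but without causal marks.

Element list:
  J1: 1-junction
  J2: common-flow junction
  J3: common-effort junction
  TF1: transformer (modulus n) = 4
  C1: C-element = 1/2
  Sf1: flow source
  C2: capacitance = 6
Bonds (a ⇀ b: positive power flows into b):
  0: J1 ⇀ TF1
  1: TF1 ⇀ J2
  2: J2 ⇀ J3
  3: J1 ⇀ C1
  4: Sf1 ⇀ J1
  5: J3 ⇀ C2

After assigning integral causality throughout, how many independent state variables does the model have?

2  (C1, C2 all integral)

bond 4 →Sf1  (Sf1 fixes flow; stroke at Sf1)
bond 0 →J1  (common-f at J1 fixed by 4)
bond 3 →J1  (J1 flow already set via bond 4)
bond 1 →TF1  (TF1: transformer flips bond 0)
bond 2 →J2  (J2 flow already set via bond 1)
bond 5 →J3  (J3 needs exactly one e-in)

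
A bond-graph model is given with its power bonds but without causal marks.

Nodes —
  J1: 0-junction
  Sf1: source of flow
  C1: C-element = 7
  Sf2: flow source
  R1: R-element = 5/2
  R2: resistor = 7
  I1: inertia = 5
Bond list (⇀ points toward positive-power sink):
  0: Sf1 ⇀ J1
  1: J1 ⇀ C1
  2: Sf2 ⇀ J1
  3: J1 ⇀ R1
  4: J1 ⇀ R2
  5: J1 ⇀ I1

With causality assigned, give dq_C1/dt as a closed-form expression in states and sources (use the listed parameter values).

dq_C1/dt = F_Sf1 + F_Sf2 - p_I1/5 - 19*q_C1/245

bond 0 |Sf1  (Sf1: flow source, stroke at near end)
bond 2 |Sf2  (Sf2: flow source, stroke at near end)
bond 1 |J1  (C1: C, integral causality)
bond 3 |R1  (0-jn J1 has e-setter on 1)
bond 4 |R2  (J1 effort already set via bond 1)
bond 5 |I1  (common-e at J1 fixed by 1)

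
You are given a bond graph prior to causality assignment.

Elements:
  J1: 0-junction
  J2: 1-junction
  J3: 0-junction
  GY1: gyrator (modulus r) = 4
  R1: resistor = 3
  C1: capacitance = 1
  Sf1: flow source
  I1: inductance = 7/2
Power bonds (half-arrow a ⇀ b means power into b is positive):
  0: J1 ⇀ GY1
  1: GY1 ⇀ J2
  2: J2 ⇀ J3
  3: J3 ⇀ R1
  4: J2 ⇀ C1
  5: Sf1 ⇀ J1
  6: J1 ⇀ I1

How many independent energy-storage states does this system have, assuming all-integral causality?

2  (C1, I1 all integral)

#5 |Sf1  (source Sf1 imposes f)
#4 |J2  (C1 outputs effort q/C1)
#6 |I1  (I1 integral (f out))
#0 |J1  (closing 0-jn rule on J1)
#1 |J2  (through GY1, causality inverts; strokes same side of GY1)
#2 |J3  (J2 needs exactly one f-in)
#3 |R1  (common-e at J3 fixed by 2)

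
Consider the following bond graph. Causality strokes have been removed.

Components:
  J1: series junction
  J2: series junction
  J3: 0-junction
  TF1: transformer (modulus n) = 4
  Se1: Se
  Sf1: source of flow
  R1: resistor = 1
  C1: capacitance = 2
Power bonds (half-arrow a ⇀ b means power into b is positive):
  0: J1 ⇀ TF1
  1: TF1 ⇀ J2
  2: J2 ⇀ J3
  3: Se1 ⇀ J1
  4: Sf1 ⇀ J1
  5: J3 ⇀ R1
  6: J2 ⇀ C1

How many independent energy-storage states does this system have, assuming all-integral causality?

1  (C1 all integral)

β3 →J1  (Se1 (Se) sets effort on bond)
β4 →Sf1  (Sf1: flow source, stroke at near end)
β0 →J1  (1-jn J1 has f-setter on 4)
β1 →TF1  (through TF1, causality passes straight; one stroke at TF1)
β2 →J2  (J2 flow already set via bond 1)
β6 →J2  (J2 flow already set via bond 1)
β5 →J3  (closing 0-jn rule on J3)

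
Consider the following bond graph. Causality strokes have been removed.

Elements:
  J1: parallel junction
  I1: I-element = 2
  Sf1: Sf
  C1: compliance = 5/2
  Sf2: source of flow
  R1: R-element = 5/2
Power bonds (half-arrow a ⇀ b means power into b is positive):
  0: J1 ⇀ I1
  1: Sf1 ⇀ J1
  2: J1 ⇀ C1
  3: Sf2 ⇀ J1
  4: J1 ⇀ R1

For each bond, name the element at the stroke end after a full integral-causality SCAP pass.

bond 1 |Sf1  (Sf1: flow source, stroke at near end)
bond 3 |Sf2  (Sf2 (Sf) sets flow on bond)
bond 0 |I1  (prefer integral on I1)
bond 2 |J1  (C1: C, integral causality)
bond 4 |R1  (0-jn J1 has e-setter on 2)

b0 →I1
b1 →Sf1
b2 →J1
b3 →Sf2
b4 →R1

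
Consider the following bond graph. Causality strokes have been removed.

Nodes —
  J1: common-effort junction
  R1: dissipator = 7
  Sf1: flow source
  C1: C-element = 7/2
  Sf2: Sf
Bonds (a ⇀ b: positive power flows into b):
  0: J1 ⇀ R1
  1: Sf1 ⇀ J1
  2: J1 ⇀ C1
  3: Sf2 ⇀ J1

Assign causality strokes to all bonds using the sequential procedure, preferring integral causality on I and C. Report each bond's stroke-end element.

#1 stroke→Sf1  (source Sf1 imposes f)
#3 stroke→Sf2  (source Sf2 imposes f)
#2 stroke→J1  (C1 integral (e out))
#0 stroke→R1  (0-jn J1 has e-setter on 2)

bond 0 →R1
bond 1 →Sf1
bond 2 →J1
bond 3 →Sf2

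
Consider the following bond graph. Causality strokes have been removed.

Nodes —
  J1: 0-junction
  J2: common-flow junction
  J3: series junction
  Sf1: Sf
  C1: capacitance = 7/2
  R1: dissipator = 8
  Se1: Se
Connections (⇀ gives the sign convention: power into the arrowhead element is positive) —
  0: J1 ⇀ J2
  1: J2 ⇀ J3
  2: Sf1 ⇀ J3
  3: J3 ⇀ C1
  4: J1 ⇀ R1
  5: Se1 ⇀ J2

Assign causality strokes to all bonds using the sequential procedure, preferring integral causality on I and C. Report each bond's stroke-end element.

#0 →J2
#1 →J3
#2 →Sf1
#3 →J3
#4 →J1
#5 →J2

b2 →Sf1  (Sf1: flow source, stroke at near end)
b5 →J2  (Se1 fixes effort; stroke away)
b1 →J3  (common-f at J3 fixed by 2)
b3 →J3  (common-f at J3 fixed by 2)
b0 →J2  (common-f at J2 fixed by 1)
b4 →J1  (J1 needs exactly one e-in)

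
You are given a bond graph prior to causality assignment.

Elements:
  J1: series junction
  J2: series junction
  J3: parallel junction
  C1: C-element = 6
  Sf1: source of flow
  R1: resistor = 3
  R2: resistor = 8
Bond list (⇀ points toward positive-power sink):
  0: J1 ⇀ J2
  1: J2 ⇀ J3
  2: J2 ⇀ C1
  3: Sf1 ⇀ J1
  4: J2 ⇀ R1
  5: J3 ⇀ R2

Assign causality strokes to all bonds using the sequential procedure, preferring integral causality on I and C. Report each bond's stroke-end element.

β0 →J1
β1 →J2
β2 →J2
β3 →Sf1
β4 →J2
β5 →J3

β3 |Sf1  (Sf1 fixes flow; stroke at Sf1)
β0 |J1  (common-f at J1 fixed by 3)
β1 |J2  (common-f at J2 fixed by 0)
β2 |J2  (J2 flow already set via bond 0)
β4 |J2  (J2 flow already set via bond 0)
β5 |J3  (only one effort-in slot at J3)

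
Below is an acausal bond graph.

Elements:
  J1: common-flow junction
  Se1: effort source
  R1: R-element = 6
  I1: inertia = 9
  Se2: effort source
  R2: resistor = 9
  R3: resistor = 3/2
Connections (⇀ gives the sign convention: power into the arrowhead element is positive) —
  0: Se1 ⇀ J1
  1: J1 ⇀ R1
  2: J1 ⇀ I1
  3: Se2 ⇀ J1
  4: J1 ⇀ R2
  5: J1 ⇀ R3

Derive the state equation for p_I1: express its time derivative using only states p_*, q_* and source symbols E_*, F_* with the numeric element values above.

dp_I1/dt = E_Se1 + E_Se2 - 11*p_I1/6

#0 |J1  (Se1 (Se) sets effort on bond)
#3 |J1  (source Se2 imposes e)
#2 |I1  (I1: I, integral causality)
#1 |J1  (common-f at J1 fixed by 2)
#4 |J1  (common-f at J1 fixed by 2)
#5 |J1  (common-f at J1 fixed by 2)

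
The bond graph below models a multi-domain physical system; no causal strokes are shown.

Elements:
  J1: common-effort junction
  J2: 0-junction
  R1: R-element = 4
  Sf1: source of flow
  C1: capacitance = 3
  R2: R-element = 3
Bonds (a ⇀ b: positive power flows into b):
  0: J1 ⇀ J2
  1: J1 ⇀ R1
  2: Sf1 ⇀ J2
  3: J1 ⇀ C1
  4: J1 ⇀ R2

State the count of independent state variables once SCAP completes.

1  (C1 all integral)

b2 stroke→Sf1  (Sf1: flow source, stroke at near end)
b0 stroke→J2  (J2 needs exactly one e-in)
b3 stroke→J1  (prefer integral on C1)
b1 stroke→R1  (J1 effort already set via bond 3)
b4 stroke→R2  (0-jn J1 has e-setter on 3)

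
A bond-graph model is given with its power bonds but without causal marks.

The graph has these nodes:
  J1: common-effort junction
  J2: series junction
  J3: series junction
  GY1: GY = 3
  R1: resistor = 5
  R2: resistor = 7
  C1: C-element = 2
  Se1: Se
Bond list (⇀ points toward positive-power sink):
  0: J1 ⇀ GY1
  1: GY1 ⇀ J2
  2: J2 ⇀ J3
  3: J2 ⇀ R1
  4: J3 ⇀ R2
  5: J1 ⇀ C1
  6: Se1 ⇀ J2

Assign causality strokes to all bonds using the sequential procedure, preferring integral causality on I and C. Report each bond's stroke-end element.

#0 →GY1
#1 →GY1
#2 →J2
#3 →J2
#4 →J3
#5 →J1
#6 →J2

#6 |J2  (Se1 fixes effort; stroke away)
#5 |J1  (C1 outputs effort q/C1)
#0 |GY1  (J1: bond 5 brought effort, rest push out)
#1 |GY1  (through GY1, causality inverts; strokes same side of GY1)
#2 |J2  (common-f at J2 fixed by 1)
#3 |J2  (common-f at J2 fixed by 1)
#4 |J3  (J3 flow already set via bond 2)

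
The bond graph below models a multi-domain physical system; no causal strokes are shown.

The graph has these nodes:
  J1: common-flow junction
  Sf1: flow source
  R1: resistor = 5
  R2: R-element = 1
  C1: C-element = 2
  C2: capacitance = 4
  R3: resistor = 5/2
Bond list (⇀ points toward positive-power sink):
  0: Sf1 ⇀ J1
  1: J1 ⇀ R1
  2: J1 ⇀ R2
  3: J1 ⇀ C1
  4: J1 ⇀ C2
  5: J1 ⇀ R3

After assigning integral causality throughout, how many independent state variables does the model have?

bond 0 stroke→Sf1  (source Sf1 imposes f)
bond 1 stroke→J1  (J1: bond 0 brought flow, rest push out)
bond 2 stroke→J1  (J1: bond 0 brought flow, rest push out)
bond 3 stroke→J1  (J1 flow already set via bond 0)
bond 4 stroke→J1  (J1: bond 0 brought flow, rest push out)
bond 5 stroke→J1  (J1 flow already set via bond 0)

2  (C1, C2 all integral)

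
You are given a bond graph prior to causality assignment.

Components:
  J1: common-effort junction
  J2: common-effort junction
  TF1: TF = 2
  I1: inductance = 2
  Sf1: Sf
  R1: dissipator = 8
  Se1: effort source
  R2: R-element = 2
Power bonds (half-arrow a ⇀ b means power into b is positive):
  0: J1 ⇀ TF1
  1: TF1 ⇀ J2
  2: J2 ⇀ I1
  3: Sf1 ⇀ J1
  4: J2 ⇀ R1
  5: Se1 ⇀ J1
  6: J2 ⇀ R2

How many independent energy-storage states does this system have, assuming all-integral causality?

β3 |Sf1  (Sf1: flow source, stroke at near end)
β5 |J1  (Se1 fixes effort; stroke away)
β0 |TF1  (0-jn J1 has e-setter on 5)
β1 |J2  (TF1: transformer flips bond 0)
β2 |I1  (J2: bond 1 brought effort, rest push out)
β4 |R1  (common-e at J2 fixed by 1)
β6 |R2  (0-jn J2 has e-setter on 1)

1  (I1 all integral)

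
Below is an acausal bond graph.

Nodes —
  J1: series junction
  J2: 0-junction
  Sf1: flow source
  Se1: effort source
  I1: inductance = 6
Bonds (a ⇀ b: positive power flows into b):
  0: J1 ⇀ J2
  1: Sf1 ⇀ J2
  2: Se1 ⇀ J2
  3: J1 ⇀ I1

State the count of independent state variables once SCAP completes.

1  (I1 all integral)

#1 →Sf1  (Sf1: flow source, stroke at near end)
#2 →J2  (source Se1 imposes e)
#0 →J1  (J2 effort already set via bond 2)
#3 →I1  (only one flow-in slot at J1)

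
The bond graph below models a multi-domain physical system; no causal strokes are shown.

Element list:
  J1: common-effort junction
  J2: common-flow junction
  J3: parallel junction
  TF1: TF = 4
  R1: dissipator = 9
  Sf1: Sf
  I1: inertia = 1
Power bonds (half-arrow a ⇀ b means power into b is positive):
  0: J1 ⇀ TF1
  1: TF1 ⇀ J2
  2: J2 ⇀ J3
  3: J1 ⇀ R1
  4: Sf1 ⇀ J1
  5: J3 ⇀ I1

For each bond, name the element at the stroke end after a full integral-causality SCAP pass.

bond 0 →TF1
bond 1 →J2
bond 2 →J3
bond 3 →J1
bond 4 →Sf1
bond 5 →I1

b4 stroke→Sf1  (source Sf1 imposes f)
b5 stroke→I1  (prefer integral on I1)
b2 stroke→J3  (closing 0-jn rule on J3)
b1 stroke→J2  (J2: bond 2 brought flow, rest push out)
b0 stroke→TF1  (through TF1, causality passes straight; one stroke at TF1)
b3 stroke→J1  (only one effort-in slot at J1)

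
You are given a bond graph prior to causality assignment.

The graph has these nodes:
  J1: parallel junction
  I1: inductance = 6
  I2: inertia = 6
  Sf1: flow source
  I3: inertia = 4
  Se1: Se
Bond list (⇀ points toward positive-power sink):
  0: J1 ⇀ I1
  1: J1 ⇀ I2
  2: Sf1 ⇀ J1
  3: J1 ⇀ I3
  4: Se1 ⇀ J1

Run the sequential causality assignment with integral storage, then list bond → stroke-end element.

#2 →Sf1  (Sf1 fixes flow; stroke at Sf1)
#4 →J1  (Se1 fixes effort; stroke away)
#0 →I1  (common-e at J1 fixed by 4)
#1 →I2  (J1: bond 4 brought effort, rest push out)
#3 →I3  (common-e at J1 fixed by 4)

β0 stroke→I1
β1 stroke→I2
β2 stroke→Sf1
β3 stroke→I3
β4 stroke→J1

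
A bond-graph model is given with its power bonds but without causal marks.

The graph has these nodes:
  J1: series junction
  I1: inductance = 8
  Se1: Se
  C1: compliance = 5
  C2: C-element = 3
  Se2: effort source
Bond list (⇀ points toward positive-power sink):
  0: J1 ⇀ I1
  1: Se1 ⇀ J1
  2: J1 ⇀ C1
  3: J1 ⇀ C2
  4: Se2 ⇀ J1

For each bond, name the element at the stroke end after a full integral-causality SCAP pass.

#0 →I1
#1 →J1
#2 →J1
#3 →J1
#4 →J1

β1 →J1  (source Se1 imposes e)
β4 →J1  (source Se2 imposes e)
β0 →I1  (prefer integral on I1)
β2 →J1  (1-jn J1 has f-setter on 0)
β3 →J1  (J1: bond 0 brought flow, rest push out)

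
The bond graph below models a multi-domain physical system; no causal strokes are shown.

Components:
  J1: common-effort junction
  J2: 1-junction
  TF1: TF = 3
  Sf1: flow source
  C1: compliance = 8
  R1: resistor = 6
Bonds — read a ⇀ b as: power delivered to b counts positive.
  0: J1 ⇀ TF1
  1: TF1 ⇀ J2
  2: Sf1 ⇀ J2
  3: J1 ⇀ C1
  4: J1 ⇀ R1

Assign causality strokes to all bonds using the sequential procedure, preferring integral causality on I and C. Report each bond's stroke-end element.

b0 stroke at TF1
b1 stroke at J2
b2 stroke at Sf1
b3 stroke at J1
b4 stroke at R1

β2 stroke at Sf1  (source Sf1 imposes f)
β1 stroke at J2  (1-jn J2 has f-setter on 2)
β0 stroke at TF1  (TF1 one-in-one-out from 1)
β3 stroke at J1  (C1 integral (e out))
β4 stroke at R1  (J1: bond 3 brought effort, rest push out)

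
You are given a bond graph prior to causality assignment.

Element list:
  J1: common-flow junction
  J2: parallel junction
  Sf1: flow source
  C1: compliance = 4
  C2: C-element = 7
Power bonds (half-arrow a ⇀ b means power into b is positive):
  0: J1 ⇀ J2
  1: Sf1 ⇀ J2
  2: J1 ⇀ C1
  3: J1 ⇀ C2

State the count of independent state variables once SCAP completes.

2  (C1, C2 all integral)

b1 |Sf1  (source Sf1 imposes f)
b0 |J2  (J2: last free bond brings effort in)
b2 |J1  (J1 flow already set via bond 0)
b3 |J1  (1-jn J1 has f-setter on 0)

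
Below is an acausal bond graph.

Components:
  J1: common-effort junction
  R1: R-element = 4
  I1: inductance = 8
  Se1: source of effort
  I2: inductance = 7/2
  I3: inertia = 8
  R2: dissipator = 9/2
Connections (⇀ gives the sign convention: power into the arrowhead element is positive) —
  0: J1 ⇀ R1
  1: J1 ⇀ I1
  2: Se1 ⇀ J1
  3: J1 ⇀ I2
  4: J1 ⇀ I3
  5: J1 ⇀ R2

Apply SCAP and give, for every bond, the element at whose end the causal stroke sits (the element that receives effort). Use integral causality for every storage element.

bond 0 →R1
bond 1 →I1
bond 2 →J1
bond 3 →I2
bond 4 →I3
bond 5 →R2

bond 2 |J1  (source Se1 imposes e)
bond 0 |R1  (J1 effort already set via bond 2)
bond 1 |I1  (common-e at J1 fixed by 2)
bond 3 |I2  (0-jn J1 has e-setter on 2)
bond 4 |I3  (0-jn J1 has e-setter on 2)
bond 5 |R2  (J1 effort already set via bond 2)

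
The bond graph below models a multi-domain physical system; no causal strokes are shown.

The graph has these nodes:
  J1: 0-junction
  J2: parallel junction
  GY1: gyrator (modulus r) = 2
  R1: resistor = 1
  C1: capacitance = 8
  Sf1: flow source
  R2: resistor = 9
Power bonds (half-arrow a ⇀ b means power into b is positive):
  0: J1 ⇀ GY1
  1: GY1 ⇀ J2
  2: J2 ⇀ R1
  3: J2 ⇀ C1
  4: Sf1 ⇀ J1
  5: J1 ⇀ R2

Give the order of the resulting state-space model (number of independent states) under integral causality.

1  (C1 all integral)

β4 stroke at Sf1  (Sf1 (Sf) sets flow on bond)
β3 stroke at J2  (prefer integral on C1)
β1 stroke at GY1  (J2 effort already set via bond 3)
β2 stroke at R1  (J2: bond 3 brought effort, rest push out)
β0 stroke at GY1  (GY1 both-in/both-out from 1)
β5 stroke at J1  (J1 needs exactly one e-in)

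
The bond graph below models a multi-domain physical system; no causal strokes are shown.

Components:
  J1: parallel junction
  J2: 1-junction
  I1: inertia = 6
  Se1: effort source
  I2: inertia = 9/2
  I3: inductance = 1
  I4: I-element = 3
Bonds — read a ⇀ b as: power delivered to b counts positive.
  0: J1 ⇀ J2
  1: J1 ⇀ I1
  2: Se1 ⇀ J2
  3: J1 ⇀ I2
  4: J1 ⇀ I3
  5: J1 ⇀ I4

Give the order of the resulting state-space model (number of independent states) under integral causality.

#2 →J2  (source Se1 imposes e)
#0 →J1  (J2 needs exactly one f-in)
#1 →I1  (J1: bond 0 brought effort, rest push out)
#3 →I2  (J1: bond 0 brought effort, rest push out)
#4 →I3  (common-e at J1 fixed by 0)
#5 →I4  (J1: bond 0 brought effort, rest push out)

4  (I1, I2, I3, I4 all integral)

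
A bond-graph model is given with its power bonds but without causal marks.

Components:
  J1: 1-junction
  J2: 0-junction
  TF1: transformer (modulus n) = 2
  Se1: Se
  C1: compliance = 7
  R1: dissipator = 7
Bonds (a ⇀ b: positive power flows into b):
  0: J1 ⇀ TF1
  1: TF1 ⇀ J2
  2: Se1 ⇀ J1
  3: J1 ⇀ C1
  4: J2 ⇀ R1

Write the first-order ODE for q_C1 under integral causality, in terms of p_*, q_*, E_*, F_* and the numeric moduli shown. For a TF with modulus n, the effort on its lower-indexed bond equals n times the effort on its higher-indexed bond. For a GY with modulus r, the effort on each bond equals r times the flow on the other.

β2 stroke→J1  (Se1: effort source, stroke at far end)
β3 stroke→J1  (prefer integral on C1)
β0 stroke→TF1  (J1: last free bond brings flow in)
β1 stroke→J2  (through TF1, causality passes straight; one stroke at TF1)
β4 stroke→R1  (0-jn J2 has e-setter on 1)

dq_C1/dt = E_Se1/28 - q_C1/196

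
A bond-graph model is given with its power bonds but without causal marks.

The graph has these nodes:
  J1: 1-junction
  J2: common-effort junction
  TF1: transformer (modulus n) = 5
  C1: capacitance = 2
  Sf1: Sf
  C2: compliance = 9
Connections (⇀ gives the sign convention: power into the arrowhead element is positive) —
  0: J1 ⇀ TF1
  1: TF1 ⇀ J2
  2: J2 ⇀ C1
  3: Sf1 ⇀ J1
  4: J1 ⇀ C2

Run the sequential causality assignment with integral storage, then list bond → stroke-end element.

#0 |J1
#1 |TF1
#2 |J2
#3 |Sf1
#4 |J1

#3 stroke→Sf1  (Sf1 (Sf) sets flow on bond)
#0 stroke→J1  (1-jn J1 has f-setter on 3)
#4 stroke→J1  (J1 flow already set via bond 3)
#1 stroke→TF1  (through TF1, causality passes straight; one stroke at TF1)
#2 stroke→J2  (only one effort-in slot at J2)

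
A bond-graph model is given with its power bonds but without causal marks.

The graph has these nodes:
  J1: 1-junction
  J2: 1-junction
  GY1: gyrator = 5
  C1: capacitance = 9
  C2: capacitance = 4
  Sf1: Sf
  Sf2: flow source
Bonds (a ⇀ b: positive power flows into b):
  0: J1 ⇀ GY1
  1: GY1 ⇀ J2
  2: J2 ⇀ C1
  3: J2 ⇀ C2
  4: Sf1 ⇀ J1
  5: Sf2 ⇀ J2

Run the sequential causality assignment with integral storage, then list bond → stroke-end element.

β4 stroke at Sf1  (source Sf1 imposes f)
β5 stroke at Sf2  (source Sf2 imposes f)
β0 stroke at J1  (J1 flow already set via bond 4)
β1 stroke at J2  (1-jn J2 has f-setter on 5)
β2 stroke at J2  (common-f at J2 fixed by 5)
β3 stroke at J2  (1-jn J2 has f-setter on 5)

bond 0 |J1
bond 1 |J2
bond 2 |J2
bond 3 |J2
bond 4 |Sf1
bond 5 |Sf2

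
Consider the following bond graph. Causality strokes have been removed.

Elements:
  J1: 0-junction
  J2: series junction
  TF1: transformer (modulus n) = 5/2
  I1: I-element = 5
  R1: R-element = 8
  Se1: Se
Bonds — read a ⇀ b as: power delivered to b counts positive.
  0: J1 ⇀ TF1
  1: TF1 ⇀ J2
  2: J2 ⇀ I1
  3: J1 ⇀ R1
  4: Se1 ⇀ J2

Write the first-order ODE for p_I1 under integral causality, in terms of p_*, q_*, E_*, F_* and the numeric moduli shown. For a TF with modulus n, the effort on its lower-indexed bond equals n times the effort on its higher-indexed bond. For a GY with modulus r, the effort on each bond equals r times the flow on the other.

dp_I1/dt = E_Se1 - 32*p_I1/125

#4 |J2  (source Se1 imposes e)
#2 |I1  (I1 integral (f out))
#1 |J2  (J2 flow already set via bond 2)
#0 |TF1  (TF1 one-in-one-out from 1)
#3 |J1  (only one effort-in slot at J1)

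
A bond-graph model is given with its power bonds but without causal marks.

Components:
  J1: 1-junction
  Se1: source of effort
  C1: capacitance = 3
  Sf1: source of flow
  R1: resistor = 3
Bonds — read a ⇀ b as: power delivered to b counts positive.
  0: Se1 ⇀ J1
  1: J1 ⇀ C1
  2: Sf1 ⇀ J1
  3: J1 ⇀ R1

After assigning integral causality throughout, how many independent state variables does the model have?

b0 →J1  (Se1 fixes effort; stroke away)
b2 →Sf1  (source Sf1 imposes f)
b1 →J1  (common-f at J1 fixed by 2)
b3 →J1  (J1 flow already set via bond 2)

1  (C1 all integral)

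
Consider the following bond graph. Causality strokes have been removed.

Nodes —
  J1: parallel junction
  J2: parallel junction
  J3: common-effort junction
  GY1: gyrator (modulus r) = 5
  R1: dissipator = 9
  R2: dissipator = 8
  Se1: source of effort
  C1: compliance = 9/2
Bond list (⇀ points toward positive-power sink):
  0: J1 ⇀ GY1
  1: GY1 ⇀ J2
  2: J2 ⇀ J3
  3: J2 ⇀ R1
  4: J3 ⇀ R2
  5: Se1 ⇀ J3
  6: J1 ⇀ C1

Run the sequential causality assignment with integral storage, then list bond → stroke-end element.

b5 →J3  (Se1 fixes effort; stroke away)
b2 →J2  (0-jn J3 has e-setter on 5)
b4 →R2  (0-jn J3 has e-setter on 5)
b1 →GY1  (0-jn J2 has e-setter on 2)
b3 →R1  (common-e at J2 fixed by 2)
b0 →GY1  (GY1: gyrator matches bond 1)
b6 →J1  (closing 0-jn rule on J1)

b0 stroke→GY1
b1 stroke→GY1
b2 stroke→J2
b3 stroke→R1
b4 stroke→R2
b5 stroke→J3
b6 stroke→J1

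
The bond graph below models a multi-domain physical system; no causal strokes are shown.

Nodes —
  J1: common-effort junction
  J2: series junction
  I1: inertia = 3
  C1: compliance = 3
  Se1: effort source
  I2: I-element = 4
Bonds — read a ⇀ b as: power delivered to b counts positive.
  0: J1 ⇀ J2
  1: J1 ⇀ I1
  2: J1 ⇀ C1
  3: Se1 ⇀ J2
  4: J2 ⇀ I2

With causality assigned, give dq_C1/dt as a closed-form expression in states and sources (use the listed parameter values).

dq_C1/dt = -p_I1/3 - p_I2/4

#3 stroke at J2  (source Se1 imposes e)
#1 stroke at I1  (I1 outputs flow p/I1)
#2 stroke at J1  (C1 outputs effort q/C1)
#0 stroke at J2  (J1 effort already set via bond 2)
#4 stroke at I2  (J2 needs exactly one f-in)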